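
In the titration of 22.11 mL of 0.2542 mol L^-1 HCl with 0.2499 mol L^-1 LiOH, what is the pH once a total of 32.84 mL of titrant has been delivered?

12.67

n(acid) = 0.2542 x 0.02211 = 0.005620 mol; n(LiOH) added = 0.2499 x 0.03284 = 0.008207 mol.
Base is in excess by 0.008207 - 0.005620 = 0.002586 mol in a total volume of 0.05495 L.
[OH^-] = 0.002586/0.05495 = 0.04707 M, so pOH = 1.33 and pH = 14.00 - 1.33 = 12.67.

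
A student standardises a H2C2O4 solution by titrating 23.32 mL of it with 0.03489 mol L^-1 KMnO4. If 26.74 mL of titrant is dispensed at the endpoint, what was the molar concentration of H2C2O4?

0.100 M

n(KMnO4) = 0.03489 x 0.02674 = 0.0009330 mol.
From the balanced equation, 2 mol KMnO4 reacts with 5 mol H2C2O4, so n(H2C2O4) = 0.0009330 x 5/2 = 0.002332 mol.
[H2C2O4] = 0.002332 / 0.02332 L = 0.100 M.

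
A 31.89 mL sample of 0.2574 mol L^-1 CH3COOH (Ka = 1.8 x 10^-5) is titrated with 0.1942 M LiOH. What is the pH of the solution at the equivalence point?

8.89

n(CH3COOH) = 0.2574 x 0.03189 = 0.008208 mol; V(LiOH) at equivalence = 0.008208/0.1942 = 0.04227 L.
At equivalence all the acid is converted to CH3COO-; total volume = 0.03189 + 0.04227 = 0.07416 L, so [CH3COO-] = 0.008208/0.07416 = 0.1107 M.
Kb = Kw/Ka = 1.0e-14 / 1.8 x 10^-5 = 5.56e-10.
[OH^-] = sqrt(Kb x [CH3COO-]) = sqrt(5.56e-10 x 0.1107) = 7.84e-6 M.
pOH = 5.11, so pH = 14.00 - 5.11 = 8.89.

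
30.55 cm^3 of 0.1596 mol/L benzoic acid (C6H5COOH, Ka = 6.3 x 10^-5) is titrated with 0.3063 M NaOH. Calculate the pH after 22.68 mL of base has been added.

n(acid) = 0.1596 x 0.03055 = 0.004876 mol; n(NaOH) added = 0.3063 x 0.02268 = 0.006947 mol.
Base is in excess by 0.006947 - 0.004876 = 0.002071 mol in a total volume of 0.05323 L.
[OH^-] = 0.002071/0.05323 = 0.03891 M, so pOH = 1.41 and pH = 14.00 - 1.41 = 12.59.

12.59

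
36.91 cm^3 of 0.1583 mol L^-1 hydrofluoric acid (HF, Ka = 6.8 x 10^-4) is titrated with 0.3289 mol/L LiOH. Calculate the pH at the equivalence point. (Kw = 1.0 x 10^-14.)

8.10

n(HF) = 0.1583 x 0.03691 = 0.005843 mol; V(LiOH) at equivalence = 0.005843/0.3289 = 0.01776 L.
At equivalence all the acid is converted to F-; total volume = 0.03691 + 0.01776 = 0.05467 L, so [F-] = 0.005843/0.05467 = 0.1069 M.
Kb = Kw/Ka = 1.0e-14 / 6.8 x 10^-4 = 1.47e-11.
[OH^-] = sqrt(Kb x [F-]) = sqrt(1.47e-11 x 0.1069) = 1.25e-6 M.
pOH = 5.90, so pH = 14.00 - 5.90 = 8.10.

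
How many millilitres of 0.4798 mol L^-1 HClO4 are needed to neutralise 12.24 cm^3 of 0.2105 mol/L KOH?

n(KOH) = 0.2105 mol/L x 0.01224 L = 0.002577 mol.
At equivalence n(HClO4) = n(KOH) = 0.002577 mol.
V(HClO4) = 0.002577 / 0.4798 = 0.005370 L = 5.37 mL.

5.37 mL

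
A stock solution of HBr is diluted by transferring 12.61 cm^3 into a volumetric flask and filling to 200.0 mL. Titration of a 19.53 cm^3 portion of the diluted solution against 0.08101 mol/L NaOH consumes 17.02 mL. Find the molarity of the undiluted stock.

n(NaOH) = 0.08101 x 0.01702 = 0.001379 mol.
n(HBr) in the aliquot = 0.001379 mol.
[diluted HBr] = 0.001379 / 0.01953 = 0.07060 M.
Dilution factor = 200.0/12.61 = 15.86, so [stock] = 0.07060 x 15.86 = 1.12 M.

1.12 M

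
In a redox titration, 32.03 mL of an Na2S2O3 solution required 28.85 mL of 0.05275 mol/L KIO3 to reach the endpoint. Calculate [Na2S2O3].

n(KIO3) = 0.05275 x 0.02885 = 0.001522 mol.
From the balanced equation, 1 mol KIO3 reacts with 6 mol Na2S2O3, so n(Na2S2O3) = 0.001522 x 6/1 = 0.009131 mol.
[Na2S2O3] = 0.009131 / 0.03203 L = 0.285 M.

0.285 M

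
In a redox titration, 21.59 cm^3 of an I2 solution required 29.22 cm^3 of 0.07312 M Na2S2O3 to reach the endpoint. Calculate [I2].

n(Na2S2O3) = 0.07312 x 0.02922 = 0.002137 mol.
From the balanced equation, 2 mol Na2S2O3 reacts with 1 mol I2, so n(I2) = 0.002137 x 1/2 = 0.001068 mol.
[I2] = 0.001068 / 0.02159 L = 0.0495 M.

0.0495 M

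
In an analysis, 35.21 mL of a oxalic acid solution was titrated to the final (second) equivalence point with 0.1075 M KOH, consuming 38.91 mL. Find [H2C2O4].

0.0594 M

n(KOH) = 0.1075 x 0.03891 = 0.004183 mol.
At the final (second) equivalence point, 2 mol OH^- react per mol H2C2O4, so n(H2C2O4) = 0.004183 / 2 = 0.002091 mol.
[H2C2O4] = 0.002091 / 0.03521 L = 0.0594 M.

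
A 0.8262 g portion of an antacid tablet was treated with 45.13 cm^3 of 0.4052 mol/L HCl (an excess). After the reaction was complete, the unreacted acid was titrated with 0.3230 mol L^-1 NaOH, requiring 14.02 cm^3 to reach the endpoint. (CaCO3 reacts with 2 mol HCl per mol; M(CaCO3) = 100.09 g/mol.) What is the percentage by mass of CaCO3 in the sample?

83.3%

Total n(HCl) added = 0.4052 x 0.04513 = 0.01829 mol.
n(NaOH) used = 0.3230 x 0.01402 = 0.004528 mol, which equals the excess n(HCl).
So n(HCl) consumed by the sample = 0.01829 - 0.004528 = 0.01376 mol.
n(CaCO3) = 0.01376 / 2 = 0.006879 mol.
mass CaCO3 = 0.006879 x 100.09 = 0.6885 g, so %CaCO3 = 0.6885/0.8262 x 100 = 83.3%.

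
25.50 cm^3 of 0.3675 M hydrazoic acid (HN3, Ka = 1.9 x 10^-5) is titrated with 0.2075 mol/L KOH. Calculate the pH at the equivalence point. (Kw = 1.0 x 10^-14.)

8.92

n(HN3) = 0.3675 x 0.02550 = 0.009371 mol; V(KOH) at equivalence = 0.009371/0.2075 = 0.04516 L.
At equivalence all the acid is converted to N3-; total volume = 0.02550 + 0.04516 = 0.07066 L, so [N3-] = 0.009371/0.07066 = 0.1326 M.
Kb = Kw/Ka = 1.0e-14 / 1.9 x 10^-5 = 5.26e-10.
[OH^-] = sqrt(Kb x [N3-]) = sqrt(5.26e-10 x 0.1326) = 8.35e-6 M.
pOH = 5.08, so pH = 14.00 - 5.08 = 8.92.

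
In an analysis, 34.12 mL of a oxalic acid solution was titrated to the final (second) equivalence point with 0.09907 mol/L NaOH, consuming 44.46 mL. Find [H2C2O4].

n(NaOH) = 0.09907 x 0.04446 = 0.004405 mol.
At the final (second) equivalence point, 2 mol OH^- react per mol H2C2O4, so n(H2C2O4) = 0.004405 / 2 = 0.002202 mol.
[H2C2O4] = 0.002202 / 0.03412 L = 0.0645 M.

0.0645 M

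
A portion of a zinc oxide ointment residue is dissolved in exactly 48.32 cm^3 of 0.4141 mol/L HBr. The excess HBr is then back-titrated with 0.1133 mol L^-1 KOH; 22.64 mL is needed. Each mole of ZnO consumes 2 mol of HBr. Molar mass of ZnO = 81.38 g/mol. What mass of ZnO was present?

0.710 g

Total n(HBr) added = 0.4141 x 0.04832 = 0.02001 mol.
n(KOH) used = 0.1133 x 0.02264 = 0.002565 mol, which equals the excess n(HBr).
So n(HBr) consumed by the sample = 0.02001 - 0.002565 = 0.01744 mol.
n(ZnO) = 0.01744 / 2 = 0.008722 mol.
mass = 0.008722 mol x 81.38 g/mol = 0.710 g.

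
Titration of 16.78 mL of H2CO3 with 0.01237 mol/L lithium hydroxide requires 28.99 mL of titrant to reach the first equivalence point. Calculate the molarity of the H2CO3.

0.0214 M

n(LiOH) = 0.01237 x 0.02899 = 0.0003586 mol.
At the first equivalence point, 1 mol OH^- react per mol H2CO3, so n(H2CO3) = 0.0003586 / 1 = 0.0003586 mol.
[H2CO3] = 0.0003586 / 0.01678 L = 0.0214 M.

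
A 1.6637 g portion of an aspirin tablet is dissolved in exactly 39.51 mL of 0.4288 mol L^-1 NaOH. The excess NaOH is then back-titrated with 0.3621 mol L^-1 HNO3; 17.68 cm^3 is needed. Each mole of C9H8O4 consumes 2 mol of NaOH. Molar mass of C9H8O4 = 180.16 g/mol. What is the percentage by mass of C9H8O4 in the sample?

57.1%

Total n(NaOH) added = 0.4288 x 0.03951 = 0.01694 mol.
n(HNO3) used = 0.3621 x 0.01768 = 0.006402 mol, which equals the excess n(NaOH).
So n(NaOH) consumed by the sample = 0.01694 - 0.006402 = 0.01054 mol.
n(C9H8O4) = 0.01054 / 2 = 0.005270 mol.
mass C9H8O4 = 0.005270 x 180.16 = 0.9494 g, so %C9H8O4 = 0.9494/1.6637 x 100 = 57.1%.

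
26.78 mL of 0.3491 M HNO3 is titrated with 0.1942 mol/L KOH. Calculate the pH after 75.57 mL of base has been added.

12.72

n(acid) = 0.3491 x 0.02678 = 0.009349 mol; n(KOH) added = 0.1942 x 0.07557 = 0.01468 mol.
Base is in excess by 0.01468 - 0.009349 = 0.005327 mol in a total volume of 0.1023 L.
[OH^-] = 0.005327/0.1023 = 0.05204 M, so pOH = 1.28 and pH = 14.00 - 1.28 = 12.72.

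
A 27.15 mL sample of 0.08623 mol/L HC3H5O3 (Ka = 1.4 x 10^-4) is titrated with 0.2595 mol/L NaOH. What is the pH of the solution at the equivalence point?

n(HC3H5O3) = 0.08623 x 0.02715 = 0.002341 mol; V(NaOH) at equivalence = 0.002341/0.2595 = 0.009022 L.
At equivalence all the acid is converted to C3H5O3-; total volume = 0.02715 + 0.009022 = 0.03617 L, so [C3H5O3-] = 0.002341/0.03617 = 0.06472 M.
Kb = Kw/Ka = 1.0e-14 / 1.4 x 10^-4 = 7.14e-11.
[OH^-] = sqrt(Kb x [C3H5O3-]) = sqrt(7.14e-11 x 0.06472) = 2.15e-6 M.
pOH = 5.67, so pH = 14.00 - 5.67 = 8.33.

8.33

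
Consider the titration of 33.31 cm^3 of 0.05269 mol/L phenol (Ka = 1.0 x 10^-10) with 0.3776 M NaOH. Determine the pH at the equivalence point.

11.33

n(C6H5OH) = 0.05269 x 0.03331 = 0.001755 mol; V(NaOH) at equivalence = 0.001755/0.3776 = 0.004648 L.
At equivalence all the acid is converted to C6H5O-; total volume = 0.03331 + 0.004648 = 0.03796 L, so [C6H5O-] = 0.001755/0.03796 = 0.04624 M.
Kb = Kw/Ka = 1.0e-14 / 1.0 x 10^-10 = 0.000100.
[OH^-] = sqrt(Kb x [C6H5O-]) = sqrt(0.000100 x 0.04624) = 0.00215 M.
pOH = 2.67, so pH = 14.00 - 2.67 = 11.33.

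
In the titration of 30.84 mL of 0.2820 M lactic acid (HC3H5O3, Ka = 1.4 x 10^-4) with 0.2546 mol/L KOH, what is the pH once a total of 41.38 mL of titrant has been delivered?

12.41

n(acid) = 0.2820 x 0.03084 = 0.008697 mol; n(KOH) added = 0.2546 x 0.04138 = 0.01054 mol.
Base is in excess by 0.01054 - 0.008697 = 0.001838 mol in a total volume of 0.07222 L.
[OH^-] = 0.001838/0.07222 = 0.02546 M, so pOH = 1.59 and pH = 14.00 - 1.59 = 12.41.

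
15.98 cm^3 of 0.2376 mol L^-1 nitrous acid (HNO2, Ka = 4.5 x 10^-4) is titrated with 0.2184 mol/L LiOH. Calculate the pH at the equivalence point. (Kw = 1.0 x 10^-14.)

8.20

n(HNO2) = 0.2376 x 0.01598 = 0.003797 mol; V(LiOH) at equivalence = 0.003797/0.2184 = 0.01738 L.
At equivalence all the acid is converted to NO2-; total volume = 0.01598 + 0.01738 = 0.03336 L, so [NO2-] = 0.003797/0.03336 = 0.1138 M.
Kb = Kw/Ka = 1.0e-14 / 4.5 x 10^-4 = 2.22e-11.
[OH^-] = sqrt(Kb x [NO2-]) = sqrt(2.22e-11 x 0.1138) = 1.59e-6 M.
pOH = 5.80, so pH = 14.00 - 5.80 = 8.20.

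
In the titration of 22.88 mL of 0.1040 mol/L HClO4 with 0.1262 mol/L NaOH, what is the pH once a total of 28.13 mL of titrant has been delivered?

n(acid) = 0.1040 x 0.02288 = 0.002380 mol; n(NaOH) added = 0.1262 x 0.02813 = 0.003550 mol.
Base is in excess by 0.003550 - 0.002380 = 0.001170 mol in a total volume of 0.05101 L.
[OH^-] = 0.001170/0.05101 = 0.02295 M, so pOH = 1.64 and pH = 14.00 - 1.64 = 12.36.

12.36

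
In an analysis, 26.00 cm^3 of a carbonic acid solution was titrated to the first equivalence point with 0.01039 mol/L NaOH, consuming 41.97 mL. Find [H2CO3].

n(NaOH) = 0.01039 x 0.04197 = 0.0004361 mol.
At the first equivalence point, 1 mol OH^- react per mol H2CO3, so n(H2CO3) = 0.0004361 / 1 = 0.0004361 mol.
[H2CO3] = 0.0004361 / 0.02600 L = 0.0168 M.

0.0168 M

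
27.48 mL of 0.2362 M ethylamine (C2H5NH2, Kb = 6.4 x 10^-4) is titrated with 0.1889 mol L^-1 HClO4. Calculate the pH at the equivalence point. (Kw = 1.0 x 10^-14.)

n(C2H5NH2) = 0.2362 x 0.02748 = 0.006491 mol; V(HClO4) at equivalence = 0.006491/0.1889 = 0.03436 L.
At equivalence the base is fully converted to C2H5NH3+; total volume = 0.06184 L, so [C2H5NH3+] = 0.006491/0.06184 = 0.1050 M.
Ka(C2H5NH3+) = Kw/Kb = 1.0e-14 / 6.4 x 10^-4 = 1.56e-11.
[H^+] = sqrt(Ka x [C2H5NH3+]) = sqrt(1.56e-11 x 0.1050) = 1.28e-6 M.
pH = -log(1.28e-6) = 5.89.

5.89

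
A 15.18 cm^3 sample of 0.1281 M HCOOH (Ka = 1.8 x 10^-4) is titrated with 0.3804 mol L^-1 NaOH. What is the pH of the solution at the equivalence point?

8.36

n(HCOOH) = 0.1281 x 0.01518 = 0.001945 mol; V(NaOH) at equivalence = 0.001945/0.3804 = 0.005112 L.
At equivalence all the acid is converted to HCOO-; total volume = 0.01518 + 0.005112 = 0.02029 L, so [HCOO-] = 0.001945/0.02029 = 0.09583 M.
Kb = Kw/Ka = 1.0e-14 / 1.8 x 10^-4 = 5.56e-11.
[OH^-] = sqrt(Kb x [HCOO-]) = sqrt(5.56e-11 x 0.09583) = 2.31e-6 M.
pOH = 5.64, so pH = 14.00 - 5.64 = 8.36.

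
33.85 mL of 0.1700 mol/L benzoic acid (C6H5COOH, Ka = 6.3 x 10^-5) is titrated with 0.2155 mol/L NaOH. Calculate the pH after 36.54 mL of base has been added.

n(acid) = 0.1700 x 0.03385 = 0.005755 mol; n(NaOH) added = 0.2155 x 0.03654 = 0.007874 mol.
Base is in excess by 0.007874 - 0.005755 = 0.002120 mol in a total volume of 0.07039 L.
[OH^-] = 0.002120/0.07039 = 0.03012 M, so pOH = 1.52 and pH = 14.00 - 1.52 = 12.48.

12.48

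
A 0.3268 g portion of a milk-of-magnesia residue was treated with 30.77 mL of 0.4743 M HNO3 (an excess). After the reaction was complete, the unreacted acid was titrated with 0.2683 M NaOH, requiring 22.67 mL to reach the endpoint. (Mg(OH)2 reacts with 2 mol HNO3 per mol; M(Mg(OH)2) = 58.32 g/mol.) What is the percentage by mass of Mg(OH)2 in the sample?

76.0%

Total n(HNO3) added = 0.4743 x 0.03077 = 0.01459 mol.
n(NaOH) used = 0.2683 x 0.02267 = 0.006082 mol, which equals the excess n(HNO3).
So n(HNO3) consumed by the sample = 0.01459 - 0.006082 = 0.008512 mol.
n(Mg(OH)2) = 0.008512 / 2 = 0.004256 mol.
mass Mg(OH)2 = 0.004256 x 58.32 = 0.2482 g, so %Mg(OH)2 = 0.2482/0.3268 x 100 = 76.0%.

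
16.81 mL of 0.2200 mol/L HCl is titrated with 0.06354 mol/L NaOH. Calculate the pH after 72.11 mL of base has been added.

12.00

n(acid) = 0.2200 x 0.01681 = 0.003698 mol; n(NaOH) added = 0.06354 x 0.07211 = 0.004582 mol.
Base is in excess by 0.004582 - 0.003698 = 0.0008837 mol in a total volume of 0.08892 L.
[OH^-] = 0.0008837/0.08892 = 0.009938 M, so pOH = 2.00 and pH = 14.00 - 2.00 = 12.00.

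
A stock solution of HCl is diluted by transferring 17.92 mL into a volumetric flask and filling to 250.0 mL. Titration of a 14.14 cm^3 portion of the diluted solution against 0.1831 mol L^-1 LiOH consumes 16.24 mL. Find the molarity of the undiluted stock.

2.93 M

n(LiOH) = 0.1831 x 0.01624 = 0.002974 mol.
n(HCl) in the aliquot = 0.002974 mol.
[diluted HCl] = 0.002974 / 0.01414 = 0.2103 M.
Dilution factor = 250.0/17.92 = 13.95, so [stock] = 0.2103 x 13.95 = 2.93 M.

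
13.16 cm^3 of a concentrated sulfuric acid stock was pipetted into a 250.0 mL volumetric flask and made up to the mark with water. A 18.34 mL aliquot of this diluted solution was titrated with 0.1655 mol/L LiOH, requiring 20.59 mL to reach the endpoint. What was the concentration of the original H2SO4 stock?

n(LiOH) = 0.1655 x 0.02059 = 0.003408 mol.
n(H2SO4) in the aliquot = 0.003408 x 1/2 = 0.001704 mol.
[diluted H2SO4] = 0.001704 / 0.01834 = 0.09290 M.
Dilution factor = 250.0/13.16 = 19.00, so [stock] = 0.09290 x 19.00 = 1.76 M.

1.76 M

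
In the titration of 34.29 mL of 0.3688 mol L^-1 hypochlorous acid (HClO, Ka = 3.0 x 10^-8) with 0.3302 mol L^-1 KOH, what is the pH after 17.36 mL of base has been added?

7.44

Initial n(HClO) = 0.3688 x 0.03429 = 0.01265 mol.
n(KOH) added = 0.3302 x 0.01736 = 0.005732 mol, converting that many moles of HClO to ClO-.
Remaining n(HClO) = 0.006914 mol; n(ClO-) = 0.005732 mol.
By Henderson-Hasselbalch, pH = pKa + log([A^-]/[HA]) = 7.52 + log(0.005732/0.006914) = 7.52 + (-0.08) = 7.44.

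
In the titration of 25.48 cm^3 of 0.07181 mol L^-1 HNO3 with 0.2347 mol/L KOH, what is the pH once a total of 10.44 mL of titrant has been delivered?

12.24

n(acid) = 0.07181 x 0.02548 = 0.001830 mol; n(KOH) added = 0.2347 x 0.01044 = 0.002450 mol.
Base is in excess by 0.002450 - 0.001830 = 0.0006205 mol in a total volume of 0.03592 L.
[OH^-] = 0.0006205/0.03592 = 0.01728 M, so pOH = 1.76 and pH = 14.00 - 1.76 = 12.24.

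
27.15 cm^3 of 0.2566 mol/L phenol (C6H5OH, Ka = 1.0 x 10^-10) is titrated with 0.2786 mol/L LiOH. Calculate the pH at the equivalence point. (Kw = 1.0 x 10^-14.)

11.56

n(C6H5OH) = 0.2566 x 0.02715 = 0.006967 mol; V(LiOH) at equivalence = 0.006967/0.2786 = 0.02501 L.
At equivalence all the acid is converted to C6H5O-; total volume = 0.02715 + 0.02501 = 0.05216 L, so [C6H5O-] = 0.006967/0.05216 = 0.1336 M.
Kb = Kw/Ka = 1.0e-14 / 1.0 x 10^-10 = 0.000100.
[OH^-] = sqrt(Kb x [C6H5O-]) = sqrt(0.000100 x 0.1336) = 0.00365 M.
pOH = 2.44, so pH = 14.00 - 2.44 = 11.56.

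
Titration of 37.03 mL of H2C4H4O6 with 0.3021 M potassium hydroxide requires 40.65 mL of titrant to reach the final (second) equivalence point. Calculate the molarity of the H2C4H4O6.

n(KOH) = 0.3021 x 0.04065 = 0.01228 mol.
At the final (second) equivalence point, 2 mol OH^- react per mol H2C4H4O6, so n(H2C4H4O6) = 0.01228 / 2 = 0.006140 mol.
[H2C4H4O6] = 0.006140 / 0.03703 L = 0.166 M.

0.166 M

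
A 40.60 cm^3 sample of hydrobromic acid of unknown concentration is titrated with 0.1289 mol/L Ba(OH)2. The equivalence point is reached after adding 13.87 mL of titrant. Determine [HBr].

0.0881 M

n(Ba(OH)2) delivered = 0.1289 x 0.01387 = 0.001788 mol.
The reaction is 2 HBr + 1 Ba(OH)2, so n(HBr) = 0.001788 x 2/1 = 0.003576 mol.
[HBr] = 0.003576 mol / 0.04060 L = 0.0881 M.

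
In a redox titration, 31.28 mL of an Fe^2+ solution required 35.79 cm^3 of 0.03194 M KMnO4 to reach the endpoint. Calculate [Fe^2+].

n(KMnO4) = 0.03194 x 0.03579 = 0.001143 mol.
From the balanced equation, 1 mol KMnO4 reacts with 5 mol Fe^2+, so n(Fe^2+) = 0.001143 x 5/1 = 0.005716 mol.
[Fe^2+] = 0.005716 / 0.03128 L = 0.183 M.

0.183 M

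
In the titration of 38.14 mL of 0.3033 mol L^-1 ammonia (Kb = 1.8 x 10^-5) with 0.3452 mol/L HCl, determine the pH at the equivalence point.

n(NH3) = 0.3033 x 0.03814 = 0.01157 mol; V(HCl) at equivalence = 0.01157/0.3452 = 0.03351 L.
At equivalence the base is fully converted to NH4+; total volume = 0.07165 L, so [NH4+] = 0.01157/0.07165 = 0.1614 M.
Ka(NH4+) = Kw/Kb = 1.0e-14 / 1.8 x 10^-5 = 5.56e-10.
[H^+] = sqrt(Ka x [NH4+]) = sqrt(5.56e-10 x 0.1614) = 9.47e-6 M.
pH = -log(9.47e-6) = 5.02.

5.02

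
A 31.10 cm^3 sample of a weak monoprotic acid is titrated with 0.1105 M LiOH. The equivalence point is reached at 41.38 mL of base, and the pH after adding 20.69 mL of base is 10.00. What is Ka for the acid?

20.69 mL is half of the equivalence volume, so this is the half-equivalence point where [HA] = [A^-].
At half-equivalence pH = pKa, so pKa = 10.00.
Ka = 10^(-10.00) = 1.0 x 10^-10.

1.0 x 10^-10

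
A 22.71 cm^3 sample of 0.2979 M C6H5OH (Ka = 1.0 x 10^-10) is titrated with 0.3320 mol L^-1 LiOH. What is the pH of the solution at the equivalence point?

11.60

n(C6H5OH) = 0.2979 x 0.02271 = 0.006765 mol; V(LiOH) at equivalence = 0.006765/0.3320 = 0.02038 L.
At equivalence all the acid is converted to C6H5O-; total volume = 0.02271 + 0.02038 = 0.04309 L, so [C6H5O-] = 0.006765/0.04309 = 0.1570 M.
Kb = Kw/Ka = 1.0e-14 / 1.0 x 10^-10 = 0.000100.
[OH^-] = sqrt(Kb x [C6H5O-]) = sqrt(0.000100 x 0.1570) = 0.00396 M.
pOH = 2.40, so pH = 14.00 - 2.40 = 11.60.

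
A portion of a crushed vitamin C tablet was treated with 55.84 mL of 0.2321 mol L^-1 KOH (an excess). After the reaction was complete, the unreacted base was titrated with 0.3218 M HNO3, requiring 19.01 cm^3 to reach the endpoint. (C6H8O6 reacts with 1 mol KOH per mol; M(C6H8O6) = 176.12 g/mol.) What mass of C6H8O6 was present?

1.21 g

Total n(KOH) added = 0.2321 x 0.05584 = 0.01296 mol.
n(HNO3) used = 0.3218 x 0.01901 = 0.006117 mol, which equals the excess n(KOH).
So n(KOH) consumed by the sample = 0.01296 - 0.006117 = 0.006843 mol.
n(C6H8O6) = 0.006843 / 1 = 0.006843 mol.
mass = 0.006843 mol x 176.12 g/mol = 1.21 g.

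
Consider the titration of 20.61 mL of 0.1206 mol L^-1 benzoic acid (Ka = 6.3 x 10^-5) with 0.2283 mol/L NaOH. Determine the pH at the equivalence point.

n(C6H5COOH) = 0.1206 x 0.02061 = 0.002486 mol; V(NaOH) at equivalence = 0.002486/0.2283 = 0.01089 L.
At equivalence all the acid is converted to C6H5COO-; total volume = 0.02061 + 0.01089 = 0.03150 L, so [C6H5COO-] = 0.002486/0.03150 = 0.07891 M.
Kb = Kw/Ka = 1.0e-14 / 6.3 x 10^-5 = 1.59e-10.
[OH^-] = sqrt(Kb x [C6H5COO-]) = sqrt(1.59e-10 x 0.07891) = 3.54e-6 M.
pOH = 5.45, so pH = 14.00 - 5.45 = 8.55.

8.55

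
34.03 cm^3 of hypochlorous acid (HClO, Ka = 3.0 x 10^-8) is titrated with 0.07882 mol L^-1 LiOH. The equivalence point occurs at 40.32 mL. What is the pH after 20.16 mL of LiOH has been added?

7.52

20.16 mL is exactly half the equivalence volume (40.32/2), i.e. the half-equivalence point.
There, n(HA) = n(A^-), so pH = pKa = -log(3.0 x 10^-8) = 7.52.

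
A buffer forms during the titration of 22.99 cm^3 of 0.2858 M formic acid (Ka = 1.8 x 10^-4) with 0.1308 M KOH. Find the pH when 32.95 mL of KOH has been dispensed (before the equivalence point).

Initial n(HCOOH) = 0.2858 x 0.02299 = 0.006571 mol.
n(KOH) added = 0.1308 x 0.03295 = 0.004310 mol, converting that many moles of HCOOH to HCOO-.
Remaining n(HCOOH) = 0.002261 mol; n(HCOO-) = 0.004310 mol.
By Henderson-Hasselbalch, pH = pKa + log([A^-]/[HA]) = 3.74 + log(0.004310/0.002261) = 3.74 + (+0.28) = 4.02.

4.02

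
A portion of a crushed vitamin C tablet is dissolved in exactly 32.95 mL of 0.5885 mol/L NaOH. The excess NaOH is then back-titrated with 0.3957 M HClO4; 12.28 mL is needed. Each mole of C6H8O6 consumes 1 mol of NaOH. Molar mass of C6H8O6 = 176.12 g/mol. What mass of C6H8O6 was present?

2.56 g

Total n(NaOH) added = 0.5885 x 0.03295 = 0.01939 mol.
n(HClO4) used = 0.3957 x 0.01228 = 0.004859 mol, which equals the excess n(NaOH).
So n(NaOH) consumed by the sample = 0.01939 - 0.004859 = 0.01453 mol.
n(C6H8O6) = 0.01453 / 1 = 0.01453 mol.
mass = 0.01453 mol x 176.12 g/mol = 2.56 g.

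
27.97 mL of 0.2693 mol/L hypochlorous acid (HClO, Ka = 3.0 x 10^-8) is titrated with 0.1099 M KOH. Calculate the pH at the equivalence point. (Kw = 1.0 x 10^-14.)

10.21

n(HClO) = 0.2693 x 0.02797 = 0.007532 mol; V(KOH) at equivalence = 0.007532/0.1099 = 0.06854 L.
At equivalence all the acid is converted to ClO-; total volume = 0.02797 + 0.06854 = 0.09651 L, so [ClO-] = 0.007532/0.09651 = 0.07805 M.
Kb = Kw/Ka = 1.0e-14 / 3.0 x 10^-8 = 3.33e-7.
[OH^-] = sqrt(Kb x [ClO-]) = sqrt(3.33e-7 x 0.07805) = 0.000161 M.
pOH = 3.79, so pH = 14.00 - 3.79 = 10.21.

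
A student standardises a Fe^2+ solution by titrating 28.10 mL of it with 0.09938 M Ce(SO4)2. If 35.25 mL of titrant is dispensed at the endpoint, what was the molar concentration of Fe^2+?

0.125 M

n(Ce(SO4)2) = 0.09938 x 0.03525 = 0.003503 mol.
From the balanced equation, 1 mol Ce(SO4)2 reacts with 1 mol Fe^2+, so n(Fe^2+) = 0.003503 x 1/1 = 0.003503 mol.
[Fe^2+] = 0.003503 / 0.02810 L = 0.125 M.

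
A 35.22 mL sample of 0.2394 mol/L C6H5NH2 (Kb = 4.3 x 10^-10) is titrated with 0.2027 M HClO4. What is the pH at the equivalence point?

2.80

n(C6H5NH2) = 0.2394 x 0.03522 = 0.008432 mol; V(HClO4) at equivalence = 0.008432/0.2027 = 0.04160 L.
At equivalence the base is fully converted to C6H5NH3+; total volume = 0.07682 L, so [C6H5NH3+] = 0.008432/0.07682 = 0.1098 M.
Ka(C6H5NH3+) = Kw/Kb = 1.0e-14 / 4.3 x 10^-10 = 2.33e-5.
[H^+] = sqrt(Ka x [C6H5NH3+]) = sqrt(2.33e-5 x 0.1098) = 0.00160 M.
pH = -log(0.00160) = 2.80.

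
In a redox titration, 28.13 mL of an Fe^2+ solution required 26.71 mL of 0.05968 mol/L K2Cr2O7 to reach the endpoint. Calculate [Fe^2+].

n(K2Cr2O7) = 0.05968 x 0.02671 = 0.001594 mol.
From the balanced equation, 1 mol K2Cr2O7 reacts with 6 mol Fe^2+, so n(Fe^2+) = 0.001594 x 6/1 = 0.009564 mol.
[Fe^2+] = 0.009564 / 0.02813 L = 0.340 M.

0.340 M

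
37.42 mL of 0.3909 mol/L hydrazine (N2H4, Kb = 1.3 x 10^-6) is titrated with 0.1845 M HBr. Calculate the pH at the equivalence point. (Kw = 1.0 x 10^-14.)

n(N2H4) = 0.3909 x 0.03742 = 0.01463 mol; V(HBr) at equivalence = 0.01463/0.1845 = 0.07928 L.
At equivalence the base is fully converted to N2H5+; total volume = 0.1167 L, so [N2H5+] = 0.01463/0.1167 = 0.1253 M.
Ka(N2H5+) = Kw/Kb = 1.0e-14 / 1.3 x 10^-6 = 7.69e-9.
[H^+] = sqrt(Ka x [N2H5+]) = sqrt(7.69e-9 x 0.1253) = 3.11e-5 M.
pH = -log(3.11e-5) = 4.51.

4.51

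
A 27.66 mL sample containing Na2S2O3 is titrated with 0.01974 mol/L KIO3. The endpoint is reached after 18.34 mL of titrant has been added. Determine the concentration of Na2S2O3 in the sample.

n(KIO3) = 0.01974 x 0.01834 = 0.0003620 mol.
From the balanced equation, 1 mol KIO3 reacts with 6 mol Na2S2O3, so n(Na2S2O3) = 0.0003620 x 6/1 = 0.002172 mol.
[Na2S2O3] = 0.002172 / 0.02766 L = 0.0785 M.

0.0785 M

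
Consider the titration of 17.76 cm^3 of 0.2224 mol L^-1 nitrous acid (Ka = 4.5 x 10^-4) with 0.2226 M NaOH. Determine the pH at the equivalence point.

8.20

n(HNO2) = 0.2224 x 0.01776 = 0.003950 mol; V(NaOH) at equivalence = 0.003950/0.2226 = 0.01774 L.
At equivalence all the acid is converted to NO2-; total volume = 0.01776 + 0.01774 = 0.03550 L, so [NO2-] = 0.003950/0.03550 = 0.1112 M.
Kb = Kw/Ka = 1.0e-14 / 4.5 x 10^-4 = 2.22e-11.
[OH^-] = sqrt(Kb x [NO2-]) = sqrt(2.22e-11 x 0.1112) = 1.57e-6 M.
pOH = 5.80, so pH = 14.00 - 5.80 = 8.20.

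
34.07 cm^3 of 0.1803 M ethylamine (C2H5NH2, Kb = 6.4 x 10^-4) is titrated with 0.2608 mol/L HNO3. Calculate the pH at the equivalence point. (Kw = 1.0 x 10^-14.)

n(C2H5NH2) = 0.1803 x 0.03407 = 0.006143 mol; V(HNO3) at equivalence = 0.006143/0.2608 = 0.02355 L.
At equivalence the base is fully converted to C2H5NH3+; total volume = 0.05762 L, so [C2H5NH3+] = 0.006143/0.05762 = 0.1066 M.
Ka(C2H5NH3+) = Kw/Kb = 1.0e-14 / 6.4 x 10^-4 = 1.56e-11.
[H^+] = sqrt(Ka x [C2H5NH3+]) = sqrt(1.56e-11 x 0.1066) = 1.29e-6 M.
pH = -log(1.29e-6) = 5.89.

5.89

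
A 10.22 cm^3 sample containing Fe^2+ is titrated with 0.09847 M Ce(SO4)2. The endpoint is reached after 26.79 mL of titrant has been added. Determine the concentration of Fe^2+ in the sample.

n(Ce(SO4)2) = 0.09847 x 0.02679 = 0.002638 mol.
From the balanced equation, 1 mol Ce(SO4)2 reacts with 1 mol Fe^2+, so n(Fe^2+) = 0.002638 x 1/1 = 0.002638 mol.
[Fe^2+] = 0.002638 / 0.01022 L = 0.258 M.

0.258 M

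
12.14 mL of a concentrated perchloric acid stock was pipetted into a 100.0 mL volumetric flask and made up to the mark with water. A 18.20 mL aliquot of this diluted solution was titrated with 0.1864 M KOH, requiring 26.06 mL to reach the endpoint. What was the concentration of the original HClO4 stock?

n(KOH) = 0.1864 x 0.02606 = 0.004858 mol.
n(HClO4) in the aliquot = 0.004858 mol.
[diluted HClO4] = 0.004858 / 0.01820 = 0.2669 M.
Dilution factor = 100.0/12.14 = 8.237, so [stock] = 0.2669 x 8.237 = 2.20 M.

2.20 M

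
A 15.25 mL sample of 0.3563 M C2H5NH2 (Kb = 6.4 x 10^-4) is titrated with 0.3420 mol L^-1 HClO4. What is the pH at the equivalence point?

n(C2H5NH2) = 0.3563 x 0.01525 = 0.005434 mol; V(HClO4) at equivalence = 0.005434/0.3420 = 0.01589 L.
At equivalence the base is fully converted to C2H5NH3+; total volume = 0.03114 L, so [C2H5NH3+] = 0.005434/0.03114 = 0.1745 M.
Ka(C2H5NH3+) = Kw/Kb = 1.0e-14 / 6.4 x 10^-4 = 1.56e-11.
[H^+] = sqrt(Ka x [C2H5NH3+]) = sqrt(1.56e-11 x 0.1745) = 1.65e-6 M.
pH = -log(1.65e-6) = 5.78.

5.78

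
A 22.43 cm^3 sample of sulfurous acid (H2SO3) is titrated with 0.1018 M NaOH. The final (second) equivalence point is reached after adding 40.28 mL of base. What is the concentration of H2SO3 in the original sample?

n(NaOH) = 0.1018 x 0.04028 = 0.004101 mol.
At the final (second) equivalence point, 2 mol OH^- react per mol H2SO3, so n(H2SO3) = 0.004101 / 2 = 0.002050 mol.
[H2SO3] = 0.002050 / 0.02243 L = 0.0914 M.

0.0914 M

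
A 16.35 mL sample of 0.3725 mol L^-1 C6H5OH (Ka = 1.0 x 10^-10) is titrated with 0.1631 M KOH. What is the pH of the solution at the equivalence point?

n(C6H5OH) = 0.3725 x 0.01635 = 0.006090 mol; V(KOH) at equivalence = 0.006090/0.1631 = 0.03734 L.
At equivalence all the acid is converted to C6H5O-; total volume = 0.01635 + 0.03734 = 0.05369 L, so [C6H5O-] = 0.006090/0.05369 = 0.1134 M.
Kb = Kw/Ka = 1.0e-14 / 1.0 x 10^-10 = 0.000100.
[OH^-] = sqrt(Kb x [C6H5O-]) = sqrt(0.000100 x 0.1134) = 0.00337 M.
pOH = 2.47, so pH = 14.00 - 2.47 = 11.53.

11.53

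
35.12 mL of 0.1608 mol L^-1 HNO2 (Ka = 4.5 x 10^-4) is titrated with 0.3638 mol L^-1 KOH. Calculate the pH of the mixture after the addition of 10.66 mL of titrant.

3.69

Initial n(HNO2) = 0.1608 x 0.03512 = 0.005647 mol.
n(KOH) added = 0.3638 x 0.01066 = 0.003878 mol, converting that many moles of HNO2 to NO2-.
Remaining n(HNO2) = 0.001769 mol; n(NO2-) = 0.003878 mol.
By Henderson-Hasselbalch, pH = pKa + log([A^-]/[HA]) = 3.35 + log(0.003878/0.001769) = 3.35 + (+0.34) = 3.69.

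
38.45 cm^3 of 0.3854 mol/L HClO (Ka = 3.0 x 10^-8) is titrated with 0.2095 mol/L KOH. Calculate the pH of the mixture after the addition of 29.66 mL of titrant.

7.38

Initial n(HClO) = 0.3854 x 0.03845 = 0.01482 mol.
n(KOH) added = 0.2095 x 0.02966 = 0.006214 mol, converting that many moles of HClO to ClO-.
Remaining n(HClO) = 0.008605 mol; n(ClO-) = 0.006214 mol.
By Henderson-Hasselbalch, pH = pKa + log([A^-]/[HA]) = 7.52 + log(0.006214/0.008605) = 7.52 + (-0.14) = 7.38.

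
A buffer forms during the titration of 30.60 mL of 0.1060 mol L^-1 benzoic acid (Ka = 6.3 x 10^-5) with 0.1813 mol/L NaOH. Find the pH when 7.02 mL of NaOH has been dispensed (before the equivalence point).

4.01

Initial n(C6H5COOH) = 0.1060 x 0.03060 = 0.003244 mol.
n(NaOH) added = 0.1813 x 0.007020 = 0.001273 mol, converting that many moles of C6H5COOH to C6H5COO-.
Remaining n(C6H5COOH) = 0.001971 mol; n(C6H5COO-) = 0.001273 mol.
By Henderson-Hasselbalch, pH = pKa + log([A^-]/[HA]) = 4.20 + log(0.001273/0.001971) = 4.20 + (-0.19) = 4.01.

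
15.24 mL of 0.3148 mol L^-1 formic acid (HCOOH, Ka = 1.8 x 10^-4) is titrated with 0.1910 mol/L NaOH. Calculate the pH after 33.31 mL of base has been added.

12.51

n(acid) = 0.3148 x 0.01524 = 0.004798 mol; n(NaOH) added = 0.1910 x 0.03331 = 0.006362 mol.
Base is in excess by 0.006362 - 0.004798 = 0.001565 mol in a total volume of 0.04855 L.
[OH^-] = 0.001565/0.04855 = 0.03223 M, so pOH = 1.49 and pH = 14.00 - 1.49 = 12.51.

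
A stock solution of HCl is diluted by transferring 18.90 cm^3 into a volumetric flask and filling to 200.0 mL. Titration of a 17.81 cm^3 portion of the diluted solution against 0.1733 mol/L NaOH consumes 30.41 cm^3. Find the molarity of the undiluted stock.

n(NaOH) = 0.1733 x 0.03041 = 0.005270 mol.
n(HCl) in the aliquot = 0.005270 mol.
[diluted HCl] = 0.005270 / 0.01781 = 0.2959 M.
Dilution factor = 200.0/18.90 = 10.58, so [stock] = 0.2959 x 10.58 = 3.13 M.

3.13 M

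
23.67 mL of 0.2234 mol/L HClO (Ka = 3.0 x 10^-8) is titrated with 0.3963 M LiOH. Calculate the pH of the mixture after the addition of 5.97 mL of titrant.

Initial n(HClO) = 0.2234 x 0.02367 = 0.005288 mol.
n(LiOH) added = 0.3963 x 0.005970 = 0.002366 mol, converting that many moles of HClO to ClO-.
Remaining n(HClO) = 0.002922 mol; n(ClO-) = 0.002366 mol.
By Henderson-Hasselbalch, pH = pKa + log([A^-]/[HA]) = 7.52 + log(0.002366/0.002922) = 7.52 + (-0.09) = 7.43.

7.43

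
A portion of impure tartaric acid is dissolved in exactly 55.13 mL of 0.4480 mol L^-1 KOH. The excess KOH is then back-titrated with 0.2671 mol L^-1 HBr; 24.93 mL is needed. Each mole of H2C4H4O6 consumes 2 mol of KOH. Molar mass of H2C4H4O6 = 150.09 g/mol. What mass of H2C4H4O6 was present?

Total n(KOH) added = 0.4480 x 0.05513 = 0.02470 mol.
n(HBr) used = 0.2671 x 0.02493 = 0.006659 mol, which equals the excess n(KOH).
So n(KOH) consumed by the sample = 0.02470 - 0.006659 = 0.01804 mol.
n(H2C4H4O6) = 0.01804 / 2 = 0.009020 mol.
mass = 0.009020 mol x 150.09 g/mol = 1.35 g.

1.35 g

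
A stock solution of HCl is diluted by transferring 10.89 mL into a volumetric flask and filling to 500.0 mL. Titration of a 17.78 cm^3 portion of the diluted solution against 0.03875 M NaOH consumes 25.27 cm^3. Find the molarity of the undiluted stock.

2.53 M

n(NaOH) = 0.03875 x 0.02527 = 0.0009792 mol.
n(HCl) in the aliquot = 0.0009792 mol.
[diluted HCl] = 0.0009792 / 0.01778 = 0.05507 M.
Dilution factor = 500.0/10.89 = 45.91, so [stock] = 0.05507 x 45.91 = 2.53 M.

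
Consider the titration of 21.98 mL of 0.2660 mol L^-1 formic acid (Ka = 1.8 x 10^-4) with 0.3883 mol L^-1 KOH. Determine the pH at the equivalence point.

8.47

n(HCOOH) = 0.2660 x 0.02198 = 0.005847 mol; V(KOH) at equivalence = 0.005847/0.3883 = 0.01506 L.
At equivalence all the acid is converted to HCOO-; total volume = 0.02198 + 0.01506 = 0.03704 L, so [HCOO-] = 0.005847/0.03704 = 0.1579 M.
Kb = Kw/Ka = 1.0e-14 / 1.8 x 10^-4 = 5.56e-11.
[OH^-] = sqrt(Kb x [HCOO-]) = sqrt(5.56e-11 x 0.1579) = 2.96e-6 M.
pOH = 5.53, so pH = 14.00 - 5.53 = 8.47.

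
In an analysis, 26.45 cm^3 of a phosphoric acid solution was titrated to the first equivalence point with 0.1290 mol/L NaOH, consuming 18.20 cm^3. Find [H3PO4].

n(NaOH) = 0.1290 x 0.01820 = 0.002348 mol.
At the first equivalence point, 1 mol OH^- react per mol H3PO4, so n(H3PO4) = 0.002348 / 1 = 0.002348 mol.
[H3PO4] = 0.002348 / 0.02645 L = 0.0888 M.

0.0888 M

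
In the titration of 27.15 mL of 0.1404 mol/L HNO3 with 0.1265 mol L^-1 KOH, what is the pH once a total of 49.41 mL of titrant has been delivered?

n(acid) = 0.1404 x 0.02715 = 0.003812 mol; n(KOH) added = 0.1265 x 0.04941 = 0.006250 mol.
Base is in excess by 0.006250 - 0.003812 = 0.002439 mol in a total volume of 0.07656 L.
[OH^-] = 0.002439/0.07656 = 0.03185 M, so pOH = 1.50 and pH = 14.00 - 1.50 = 12.50.

12.50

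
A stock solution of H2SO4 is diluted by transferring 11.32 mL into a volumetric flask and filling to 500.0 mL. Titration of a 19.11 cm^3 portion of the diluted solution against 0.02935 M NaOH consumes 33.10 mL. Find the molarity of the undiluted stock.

1.12 M

n(NaOH) = 0.02935 x 0.03310 = 0.0009715 mol.
n(H2SO4) in the aliquot = 0.0009715 x 1/2 = 0.0004857 mol.
[diluted H2SO4] = 0.0004857 / 0.01911 = 0.02542 M.
Dilution factor = 500.0/11.32 = 44.17, so [stock] = 0.02542 x 44.17 = 1.12 M.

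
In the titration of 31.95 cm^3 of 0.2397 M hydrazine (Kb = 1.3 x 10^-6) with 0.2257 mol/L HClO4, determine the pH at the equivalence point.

4.52

n(N2H4) = 0.2397 x 0.03195 = 0.007658 mol; V(HClO4) at equivalence = 0.007658/0.2257 = 0.03393 L.
At equivalence the base is fully converted to N2H5+; total volume = 0.06588 L, so [N2H5+] = 0.007658/0.06588 = 0.1162 M.
Ka(N2H5+) = Kw/Kb = 1.0e-14 / 1.3 x 10^-6 = 7.69e-9.
[H^+] = sqrt(Ka x [N2H5+]) = sqrt(7.69e-9 x 0.1162) = 2.99e-5 M.
pH = -log(2.99e-5) = 4.52.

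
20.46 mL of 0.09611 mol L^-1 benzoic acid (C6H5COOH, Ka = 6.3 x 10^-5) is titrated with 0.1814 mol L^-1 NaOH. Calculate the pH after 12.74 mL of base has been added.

n(acid) = 0.09611 x 0.02046 = 0.001966 mol; n(NaOH) added = 0.1814 x 0.01274 = 0.002311 mol.
Base is in excess by 0.002311 - 0.001966 = 0.0003446 mol in a total volume of 0.03320 L.
[OH^-] = 0.0003446/0.03320 = 0.01038 M, so pOH = 1.98 and pH = 14.00 - 1.98 = 12.02.

12.02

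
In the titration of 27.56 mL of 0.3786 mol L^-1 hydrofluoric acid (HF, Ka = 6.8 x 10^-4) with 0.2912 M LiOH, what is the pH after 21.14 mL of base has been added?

Initial n(HF) = 0.3786 x 0.02756 = 0.01043 mol.
n(LiOH) added = 0.2912 x 0.02114 = 0.006156 mol, converting that many moles of HF to F-.
Remaining n(HF) = 0.004278 mol; n(F-) = 0.006156 mol.
By Henderson-Hasselbalch, pH = pKa + log([A^-]/[HA]) = 3.17 + log(0.006156/0.004278) = 3.17 + (+0.16) = 3.33.

3.33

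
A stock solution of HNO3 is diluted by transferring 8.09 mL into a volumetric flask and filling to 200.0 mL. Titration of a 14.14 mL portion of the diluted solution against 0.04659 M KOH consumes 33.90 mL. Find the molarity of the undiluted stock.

2.76 M

n(KOH) = 0.04659 x 0.03390 = 0.001579 mol.
n(HNO3) in the aliquot = 0.001579 mol.
[diluted HNO3] = 0.001579 / 0.01414 = 0.1117 M.
Dilution factor = 200.0/8.090 = 24.72, so [stock] = 0.1117 x 24.72 = 2.76 M.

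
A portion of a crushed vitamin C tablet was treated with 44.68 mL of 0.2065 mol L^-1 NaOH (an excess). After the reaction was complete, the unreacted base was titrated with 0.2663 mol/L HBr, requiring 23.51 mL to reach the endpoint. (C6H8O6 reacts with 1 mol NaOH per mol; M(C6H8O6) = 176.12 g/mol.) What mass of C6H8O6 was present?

Total n(NaOH) added = 0.2065 x 0.04468 = 0.009226 mol.
n(HBr) used = 0.2663 x 0.02351 = 0.006261 mol, which equals the excess n(NaOH).
So n(NaOH) consumed by the sample = 0.009226 - 0.006261 = 0.002966 mol.
n(C6H8O6) = 0.002966 / 1 = 0.002966 mol.
mass = 0.002966 mol x 176.12 g/mol = 0.522 g.

0.522 g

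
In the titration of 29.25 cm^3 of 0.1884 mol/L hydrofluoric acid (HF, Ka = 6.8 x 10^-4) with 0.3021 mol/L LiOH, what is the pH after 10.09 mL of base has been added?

Initial n(HF) = 0.1884 x 0.02925 = 0.005511 mol.
n(LiOH) added = 0.3021 x 0.01009 = 0.003048 mol, converting that many moles of HF to F-.
Remaining n(HF) = 0.002463 mol; n(F-) = 0.003048 mol.
By Henderson-Hasselbalch, pH = pKa + log([A^-]/[HA]) = 3.17 + log(0.003048/0.002463) = 3.17 + (+0.09) = 3.26.

3.26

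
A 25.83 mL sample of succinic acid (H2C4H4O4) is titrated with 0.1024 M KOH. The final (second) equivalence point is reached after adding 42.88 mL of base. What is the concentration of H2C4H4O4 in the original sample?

n(KOH) = 0.1024 x 0.04288 = 0.004391 mol.
At the final (second) equivalence point, 2 mol OH^- react per mol H2C4H4O4, so n(H2C4H4O4) = 0.004391 / 2 = 0.002195 mol.
[H2C4H4O4] = 0.002195 / 0.02583 L = 0.0850 M.

0.0850 M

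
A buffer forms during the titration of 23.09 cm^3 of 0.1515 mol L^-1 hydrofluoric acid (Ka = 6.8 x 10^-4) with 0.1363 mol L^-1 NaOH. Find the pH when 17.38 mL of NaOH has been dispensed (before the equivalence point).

3.49

Initial n(HF) = 0.1515 x 0.02309 = 0.003498 mol.
n(NaOH) added = 0.1363 x 0.01738 = 0.002369 mol, converting that many moles of HF to F-.
Remaining n(HF) = 0.001129 mol; n(F-) = 0.002369 mol.
By Henderson-Hasselbalch, pH = pKa + log([A^-]/[HA]) = 3.17 + log(0.002369/0.001129) = 3.17 + (+0.32) = 3.49.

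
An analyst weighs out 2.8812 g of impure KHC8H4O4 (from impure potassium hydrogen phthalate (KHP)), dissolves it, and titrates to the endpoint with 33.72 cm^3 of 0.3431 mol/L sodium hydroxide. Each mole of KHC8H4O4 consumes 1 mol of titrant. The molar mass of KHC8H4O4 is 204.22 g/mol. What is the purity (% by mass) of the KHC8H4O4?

82.0%

n(NaOH) = 0.3431 x 0.03372 = 0.01157 mol.
n(KHC8H4O4) = 0.01157 / 1 = 0.01157 mol.
mass of KHC8H4O4 = 0.01157 x 204.22 = 2.363 g.
% purity = 2.363 / 2.8812 x 100 = 82.0%.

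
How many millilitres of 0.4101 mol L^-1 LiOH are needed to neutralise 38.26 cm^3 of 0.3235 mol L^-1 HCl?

30.2 mL

n(HCl) = 0.3235 mol/L x 0.03826 L = 0.01238 mol.
At equivalence n(LiOH) = n(HCl) = 0.01238 mol.
V(LiOH) = 0.01238 / 0.4101 = 0.03018 L = 30.2 mL.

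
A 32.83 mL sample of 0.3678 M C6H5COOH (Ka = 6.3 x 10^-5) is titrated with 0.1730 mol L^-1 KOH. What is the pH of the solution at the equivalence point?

8.64

n(C6H5COOH) = 0.3678 x 0.03283 = 0.01207 mol; V(KOH) at equivalence = 0.01207/0.1730 = 0.06980 L.
At equivalence all the acid is converted to C6H5COO-; total volume = 0.03283 + 0.06980 = 0.1026 L, so [C6H5COO-] = 0.01207/0.1026 = 0.1177 M.
Kb = Kw/Ka = 1.0e-14 / 6.3 x 10^-5 = 1.59e-10.
[OH^-] = sqrt(Kb x [C6H5COO-]) = sqrt(1.59e-10 x 0.1177) = 4.32e-6 M.
pOH = 5.36, so pH = 14.00 - 5.36 = 8.64.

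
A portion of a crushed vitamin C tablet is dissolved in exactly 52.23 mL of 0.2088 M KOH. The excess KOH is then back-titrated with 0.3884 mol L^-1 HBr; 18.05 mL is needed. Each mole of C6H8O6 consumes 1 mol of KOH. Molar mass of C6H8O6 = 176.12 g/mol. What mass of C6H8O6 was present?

0.686 g

Total n(KOH) added = 0.2088 x 0.05223 = 0.01091 mol.
n(HBr) used = 0.3884 x 0.01805 = 0.007011 mol, which equals the excess n(KOH).
So n(KOH) consumed by the sample = 0.01091 - 0.007011 = 0.003895 mol.
n(C6H8O6) = 0.003895 / 1 = 0.003895 mol.
mass = 0.003895 mol x 176.12 g/mol = 0.686 g.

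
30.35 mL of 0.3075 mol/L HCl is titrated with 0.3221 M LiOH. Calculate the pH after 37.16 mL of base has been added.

12.59

n(acid) = 0.3075 x 0.03035 = 0.009333 mol; n(LiOH) added = 0.3221 x 0.03716 = 0.01197 mol.
Base is in excess by 0.01197 - 0.009333 = 0.002637 mol in a total volume of 0.06751 L.
[OH^-] = 0.002637/0.06751 = 0.03906 M, so pOH = 1.41 and pH = 14.00 - 1.41 = 12.59.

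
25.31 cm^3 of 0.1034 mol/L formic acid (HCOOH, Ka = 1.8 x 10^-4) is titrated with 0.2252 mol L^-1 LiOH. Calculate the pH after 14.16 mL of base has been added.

12.16

n(acid) = 0.1034 x 0.02531 = 0.002617 mol; n(LiOH) added = 0.2252 x 0.01416 = 0.003189 mol.
Base is in excess by 0.003189 - 0.002617 = 0.0005718 mol in a total volume of 0.03947 L.
[OH^-] = 0.0005718/0.03947 = 0.01449 M, so pOH = 1.84 and pH = 14.00 - 1.84 = 12.16.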